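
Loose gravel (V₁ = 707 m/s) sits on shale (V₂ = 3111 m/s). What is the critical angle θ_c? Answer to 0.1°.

13.1°

At critical incidence the refracted ray runs along the interface (θ₂ = 90°), so sin θ_c = V₁/V₂.
θ_c = arcsin(707/3111) = arcsin 0.2273 = 13.14°.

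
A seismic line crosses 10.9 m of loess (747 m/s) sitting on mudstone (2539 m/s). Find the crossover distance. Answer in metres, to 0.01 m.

x_cross = 2h·√((V₂+V₁)/(V₂−V₁)).
(V₂+V₁)/(V₂−V₁) = (2539+747)/(2539−747) = 1.8337; √ = 1.3541.
x_cross = 2·10.9·1.3541 = 29.52 m.

29.52 m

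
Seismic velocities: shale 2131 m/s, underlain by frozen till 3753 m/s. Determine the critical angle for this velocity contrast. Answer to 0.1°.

34.6°

At critical incidence the refracted ray runs along the interface (θ₂ = 90°), so sin θ_c = V₁/V₂.
θ_c = arcsin(2131/3753) = arcsin 0.5678 = 34.60°.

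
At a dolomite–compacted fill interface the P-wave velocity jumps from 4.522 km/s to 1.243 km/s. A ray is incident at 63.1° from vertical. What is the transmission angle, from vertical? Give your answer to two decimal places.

14.19°

sin θ₁/V₁ = sin θ₂/V₂ ⇒ sin θ₂ = 1.243·sin 63.1°/4.522 = 1.243·0.8918/4.522 = 0.2451.
θ₂ = sin⁻¹(0.2451) = 14.19° (from vertical).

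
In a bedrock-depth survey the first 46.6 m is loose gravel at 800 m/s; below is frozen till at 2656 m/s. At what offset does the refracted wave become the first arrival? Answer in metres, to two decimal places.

127.18 m

θ_c = arcsin(800/2656) = 17.53°, so cos θ_c = 0.9536 and tᵢ = 2h cos θ_c/V₁ = 0.1111 s.
At crossover x/V₁ = x/V₂ + tᵢ ⇒ x = tᵢ/(1/V₁ − 1/V₂) = 0.11109/(1.2500e-03 − 3.7651e-04) = 127.18 m.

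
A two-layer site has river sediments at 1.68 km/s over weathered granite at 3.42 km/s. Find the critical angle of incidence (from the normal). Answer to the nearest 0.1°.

At critical incidence the refracted ray runs along the interface (θ₂ = 90°), so sin θ_c = V₁/V₂.
θ_c = arcsin(1.68/3.42) = arcsin 0.4912 = 29.42°.

29.4°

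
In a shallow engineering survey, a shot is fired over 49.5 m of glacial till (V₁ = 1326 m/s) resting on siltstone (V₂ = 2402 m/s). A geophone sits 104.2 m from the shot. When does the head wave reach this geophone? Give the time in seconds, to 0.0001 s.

0.1056 s

t = x/V₂ + 2h·√(V₂²−V₁²)/(V₁V₂).
√(V₂²−V₁²) = √(2402²−1326²) = 2002.8 m/s; delay term = 2·49.5·2002.8/(1326·2402) = 0.06225 s.
t = 104.2/2402 + 0.06225 = 0.10563 s.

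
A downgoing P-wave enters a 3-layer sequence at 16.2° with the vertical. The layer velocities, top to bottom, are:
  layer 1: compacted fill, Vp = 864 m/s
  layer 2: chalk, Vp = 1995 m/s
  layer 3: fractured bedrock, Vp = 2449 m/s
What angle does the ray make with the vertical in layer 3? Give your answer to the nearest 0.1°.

52.3°

Snell's law across each interface conserves sin θ / V, so sin θ_3 = V_3·sin θ₁/V₁.
sin θ_3 = 2449 × sin 16.2° / 864 = 0.7908.
θ_3 = 52.26° from the vertical.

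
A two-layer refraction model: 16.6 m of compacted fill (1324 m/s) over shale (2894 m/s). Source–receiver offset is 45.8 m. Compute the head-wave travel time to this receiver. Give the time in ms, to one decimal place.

θ_c = arcsin(V₁/V₂) = arcsin(1324/2894) = 27.23°, cos θ_c = 0.8892.
Intercept time tᵢ = 2h cos θ_c / V₁ = 2·16.6·0.8892/1324 = 0.02230 s.
t = x/V₂ + tᵢ = 45.8/2894 + 0.02230 = 0.03812 s.

38.1 ms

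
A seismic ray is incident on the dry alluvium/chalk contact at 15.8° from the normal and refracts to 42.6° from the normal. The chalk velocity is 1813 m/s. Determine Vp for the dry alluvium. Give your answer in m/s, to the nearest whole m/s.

Snell's law: sin 15.8°/V₁ = sin 42.6°/V₂.
V₁ = V₂·sin 15.8°/sin 42.6° = 1813 × 0.4023 = 729.30 m/s.

729 m/s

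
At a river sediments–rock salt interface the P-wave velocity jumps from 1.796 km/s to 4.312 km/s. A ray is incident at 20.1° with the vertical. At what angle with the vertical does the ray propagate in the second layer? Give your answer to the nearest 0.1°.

Snell's law: sin θ₂ = (V₂/V₁)·sin θ₁ = (4.312/1.796)·sin 20.1° = 0.8251.
θ₂ = sin⁻¹(0.8251) = 55.60° (from vertical).

55.6°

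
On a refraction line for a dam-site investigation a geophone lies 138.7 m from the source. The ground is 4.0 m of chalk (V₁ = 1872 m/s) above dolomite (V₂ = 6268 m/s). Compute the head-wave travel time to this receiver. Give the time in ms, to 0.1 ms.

26.2 ms

θ_c = arcsin(V₁/V₂) = arcsin(1872/6268) = 17.38°, cos θ_c = 0.9544.
Intercept time tᵢ = 2h cos θ_c / V₁ = 2·4.0·0.9544/1872 = 0.00408 s.
t = x/V₂ + tᵢ = 138.7/6268 + 0.00408 = 0.02621 s.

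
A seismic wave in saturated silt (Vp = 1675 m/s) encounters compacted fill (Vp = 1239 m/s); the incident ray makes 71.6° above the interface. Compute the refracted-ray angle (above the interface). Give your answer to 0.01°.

Angle from the normal: 90° − 71.6° = 18.4°.
sin θ₁/V₁ = sin θ₂/V₂ ⇒ sin θ₂ = 1239·sin 18.4°/1675 = 1239·0.3156/1675 = 0.2335.
θ₂ = arcsin 0.2335 = 13.50° from the normal.
From the interface: 90° − 13.50° = 76.50°.

76.50°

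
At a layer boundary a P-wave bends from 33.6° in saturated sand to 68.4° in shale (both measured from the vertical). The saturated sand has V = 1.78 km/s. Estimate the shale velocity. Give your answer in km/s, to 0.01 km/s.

2.99 km/s

Snell's law: sin 33.6°/V₁ = sin 68.4°/V₂.
V₂ = V₁·sin 68.4°/sin 33.6° = 1.78 × 1.6801 = 2.99 km/s.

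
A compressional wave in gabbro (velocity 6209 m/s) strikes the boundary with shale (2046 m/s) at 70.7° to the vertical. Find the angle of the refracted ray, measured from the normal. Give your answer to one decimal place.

Snell's law: sin θ₂ = (V₂/V₁)·sin θ₁ = (2046/6209)·sin 70.7° = 0.3110.
θ₂ = sin⁻¹(0.3110) = 18.12° (from vertical).

18.1°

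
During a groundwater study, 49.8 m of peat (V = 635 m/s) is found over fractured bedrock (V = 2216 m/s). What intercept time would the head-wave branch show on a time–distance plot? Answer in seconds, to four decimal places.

θ_c = arcsin(V₁/V₂) = arcsin(635/2216) = 16.65°; cos θ_c = 0.9581.
tᵢ = 2h·cos θ_c / V₁ = 2·49.8·0.9581 / 635 = 0.15027 s.

0.1503 s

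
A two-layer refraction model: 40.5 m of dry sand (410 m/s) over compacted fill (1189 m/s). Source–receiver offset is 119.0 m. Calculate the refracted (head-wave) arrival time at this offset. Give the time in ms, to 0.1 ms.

t = x/V₂ + 2h·√(V₂²−V₁²)/(V₁V₂).
√(V₂²−V₁²) = √(1189²−410²) = 1116.1 m/s; delay term = 2·40.5·1116.1/(410·1189) = 0.18544 s.
t = 119.0/1189 + 0.18544 = 0.28553 s.

285.5 ms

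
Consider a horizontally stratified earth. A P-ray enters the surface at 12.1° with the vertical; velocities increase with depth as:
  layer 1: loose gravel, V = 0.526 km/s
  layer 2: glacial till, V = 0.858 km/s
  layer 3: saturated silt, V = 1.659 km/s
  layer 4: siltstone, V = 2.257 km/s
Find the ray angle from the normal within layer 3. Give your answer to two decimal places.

Snell's law across each interface conserves sin θ / V, so sin θ_3 = V_3·sin θ₁/V₁.
sin θ_3 = 1.659 × sin 12.1° / 0.526 = 0.6611.
θ_3 = 41.39° from the vertical.

41.39°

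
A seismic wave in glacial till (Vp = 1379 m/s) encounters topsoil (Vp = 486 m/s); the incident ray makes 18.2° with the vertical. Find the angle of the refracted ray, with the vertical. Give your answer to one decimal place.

Snell's law: sin θ₂ = (V₂/V₁)·sin θ₁ = (486/1379)·sin 18.2° = 0.1101.
θ₂ = sin⁻¹(0.1101) = 6.32° (from vertical).

6.3°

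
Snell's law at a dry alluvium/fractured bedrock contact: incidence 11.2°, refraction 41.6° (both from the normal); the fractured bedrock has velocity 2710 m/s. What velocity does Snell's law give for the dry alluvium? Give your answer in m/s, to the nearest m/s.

sin 11.2° = 0.1942; sin 41.6° = 0.6639.
V₁ = V₂·(sin θ₁/sin θ₂) = 2710·(0.1942/0.6639) = 792.82 m/s.

793 m/s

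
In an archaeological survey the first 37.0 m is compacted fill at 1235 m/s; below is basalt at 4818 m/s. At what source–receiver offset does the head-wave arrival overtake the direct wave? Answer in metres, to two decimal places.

θ_c = arcsin(1235/4818) = 14.85°, so cos θ_c = 0.9666 and tᵢ = 2h cos θ_c/V₁ = 0.0579 s.
At crossover x/V₁ = x/V₂ + tᵢ ⇒ x = tᵢ/(1/V₁ − 1/V₂) = 0.05792/(8.0972e-04 − 2.0756e-04) = 96.18 m.

96.18 m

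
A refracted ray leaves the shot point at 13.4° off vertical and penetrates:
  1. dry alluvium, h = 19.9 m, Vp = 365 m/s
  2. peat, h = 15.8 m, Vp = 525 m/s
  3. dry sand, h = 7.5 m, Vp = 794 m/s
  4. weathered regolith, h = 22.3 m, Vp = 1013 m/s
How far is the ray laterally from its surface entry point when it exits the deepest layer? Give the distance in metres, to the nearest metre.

p = sin θ₁/V₁ = sin 13.4°/365 = 6.3493e-04 s/m is conserved through the stack.
Layer 1: θ = 13.40°; offset = 19.9·tan 13.40° = 4.741 m.
Layer 2: sin θ = p·525 = 0.3333 → θ = 19.47°; offset = 15.8·tan 19.47° = 5.586 m.
Layer 3: sin θ = p·794 = 0.5041 → θ = 30.27°; offset = 7.5·tan 30.27° = 4.378 m.
Layer 4: sin θ = p·1013 = 0.6432 → θ = 40.03°; offset = 22.3·tan 40.03° = 18.731 m.
Total horizontal offset = 33.436 m.

33 m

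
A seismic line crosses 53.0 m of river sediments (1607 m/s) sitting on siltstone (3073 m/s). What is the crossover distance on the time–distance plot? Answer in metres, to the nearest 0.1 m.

189.4 m

x_cross = 2h·√((V₂+V₁)/(V₂−V₁)).
(V₂+V₁)/(V₂−V₁) = (3073+1607)/(3073−1607) = 3.1924; √ = 1.7867.
x_cross = 2·53.0·1.7867 = 189.39 m.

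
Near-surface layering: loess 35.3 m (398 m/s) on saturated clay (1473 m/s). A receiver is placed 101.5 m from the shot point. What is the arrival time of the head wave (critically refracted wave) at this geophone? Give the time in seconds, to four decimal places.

θ_c = arcsin(V₁/V₂) = arcsin(398/1473) = 15.68°, cos θ_c = 0.9628.
Intercept time tᵢ = 2h cos θ_c / V₁ = 2·35.3·0.9628/398 = 0.17079 s.
t = x/V₂ + tᵢ = 101.5/1473 + 0.17079 = 0.23970 s.

0.2397 s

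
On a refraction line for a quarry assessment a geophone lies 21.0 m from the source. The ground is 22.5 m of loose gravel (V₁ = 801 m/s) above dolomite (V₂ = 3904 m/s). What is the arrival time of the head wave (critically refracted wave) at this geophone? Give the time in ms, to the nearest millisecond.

t = x/V₂ + 2h·√(V₂²−V₁²)/(V₁V₂).
√(V₂²−V₁²) = √(3904²−801²) = 3820.9 m/s; delay term = 2·22.5·3820.9/(801·3904) = 0.05498 s.
t = 21.0/3904 + 0.05498 = 0.06036 s.

60 ms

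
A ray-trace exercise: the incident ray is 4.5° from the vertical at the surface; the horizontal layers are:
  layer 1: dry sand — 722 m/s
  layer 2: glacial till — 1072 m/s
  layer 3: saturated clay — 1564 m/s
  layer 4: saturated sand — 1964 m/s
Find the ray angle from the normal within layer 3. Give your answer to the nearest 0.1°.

Ray parameter p = sin 4.5° / 722 = 1.0867e-04 s/m.
sin θ_3 = p·V_3 = 1.0867e-04 × 1564 = 0.1700.
θ_3 = 9.79° from the vertical.

9.8°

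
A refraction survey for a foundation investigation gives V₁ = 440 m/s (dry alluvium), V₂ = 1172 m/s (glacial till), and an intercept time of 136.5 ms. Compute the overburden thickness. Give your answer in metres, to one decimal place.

θ_c = arcsin(440/1172) = 22.05°; cos θ_c = 0.9269.
tᵢ = 2h cos θ_c/V₁ ⇒ h = tᵢ·V₁/(2 cos θ_c) = 0.1365·440/(2·0.9269) = 32.40 m.

32.4 m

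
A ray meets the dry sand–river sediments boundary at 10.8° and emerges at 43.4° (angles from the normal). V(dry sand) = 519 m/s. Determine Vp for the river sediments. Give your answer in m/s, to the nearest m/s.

1903 m/s

sin 10.8° = 0.1874; sin 43.4° = 0.6871.
V₂ = V₁·(sin θ₂/sin θ₁) = 519·(0.6871/0.1874) = 1903.06 m/s.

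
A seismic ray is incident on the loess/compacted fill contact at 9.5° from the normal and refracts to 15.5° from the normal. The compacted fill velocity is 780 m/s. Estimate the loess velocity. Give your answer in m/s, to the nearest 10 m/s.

Snell's law: sin 9.5°/V₁ = sin 15.5°/V₂.
V₁ = V₂·sin 9.5°/sin 15.5° = 780 × 0.6176 = 481.73 m/s.

480 m/s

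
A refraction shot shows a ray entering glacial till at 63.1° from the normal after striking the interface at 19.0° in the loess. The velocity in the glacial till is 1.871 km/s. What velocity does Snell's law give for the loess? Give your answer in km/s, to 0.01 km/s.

Snell's law: sin 19.0°/V₁ = sin 63.1°/V₂.
V₁ = V₂·sin 19.0°/sin 63.1° = 1.871 × 0.3651 = 0.68 km/s.

0.68 km/s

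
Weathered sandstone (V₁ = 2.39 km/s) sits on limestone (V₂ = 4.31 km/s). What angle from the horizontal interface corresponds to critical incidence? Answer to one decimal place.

56.3°

At critical incidence the refracted ray runs along the interface (θ₂ = 90°), so sin θ_c = V₁/V₂.
θ_c = arcsin(2.39/4.31) = arcsin 0.5545 = 33.68°.
Measured from the interface: 90° − 33.68° = 56.32°.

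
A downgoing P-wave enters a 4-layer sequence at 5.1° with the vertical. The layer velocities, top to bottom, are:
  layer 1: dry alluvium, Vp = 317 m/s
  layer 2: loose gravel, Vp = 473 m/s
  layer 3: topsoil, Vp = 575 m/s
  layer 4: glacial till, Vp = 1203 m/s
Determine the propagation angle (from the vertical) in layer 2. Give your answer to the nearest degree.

Snell's law across each interface conserves sin θ / V, so sin θ_2 = V_2·sin θ₁/V₁.
sin θ_2 = 473 × sin 5.1° / 317 = 0.1326.
θ_2 = 7.62° from the vertical.

8°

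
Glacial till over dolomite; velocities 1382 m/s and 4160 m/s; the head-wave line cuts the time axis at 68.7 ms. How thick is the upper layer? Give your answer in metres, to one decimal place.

h = tᵢ·V₁·V₂ / (2·√(V₂²−V₁²)).
√(V₂²−V₁²) = √(4160² − 1382²) = 3923.7 m/s.
h = 0.0687 s × 1382 × 4160 / (2 × 3923.7) = 50.33 m.

50.3 m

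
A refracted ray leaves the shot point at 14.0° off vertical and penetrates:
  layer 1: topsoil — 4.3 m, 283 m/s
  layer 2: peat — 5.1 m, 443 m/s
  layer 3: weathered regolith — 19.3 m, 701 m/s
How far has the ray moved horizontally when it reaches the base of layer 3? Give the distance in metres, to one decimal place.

p = sin θ₁/V₁ = sin 14.0°/283 = 8.5485e-04 s/m is conserved through the stack.
Layer 1: θ = 14.00°; offset = 4.3·tan 14.00° = 1.072 m.
Layer 2: sin θ = p·443 = 0.3787 → θ = 22.25°; offset = 5.1·tan 22.25° = 2.087 m.
Layer 3: sin θ = p·701 = 0.5992 → θ = 36.82°; offset = 19.3·tan 36.82° = 14.447 m.
Summing the layer offsets gives 17.606 m.

17.6 m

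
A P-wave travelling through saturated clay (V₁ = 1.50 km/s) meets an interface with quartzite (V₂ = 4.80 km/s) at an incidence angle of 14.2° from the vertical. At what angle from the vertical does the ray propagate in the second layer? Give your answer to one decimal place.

sin θ₁/V₁ = sin θ₂/V₂ ⇒ sin θ₂ = 4.80·sin 14.2°/1.50 = 4.80·0.2453/1.50 = 0.7850.
θ₂ = arcsin 0.7850 = 51.72° from the normal.

51.7°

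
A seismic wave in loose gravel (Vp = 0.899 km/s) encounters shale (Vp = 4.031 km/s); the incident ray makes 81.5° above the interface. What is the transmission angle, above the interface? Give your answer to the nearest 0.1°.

Angle from the normal: 90° − 81.5° = 8.5°.
sin θ₁/V₁ = sin θ₂/V₂ ⇒ sin θ₂ = 4.031·sin 8.5°/0.899 = 4.031·0.1478/0.899 = 0.6628.
θ₂ = sin⁻¹(0.6628) = 41.51° (from vertical).
From the interface: 90° − 41.51° = 48.49°.

48.5°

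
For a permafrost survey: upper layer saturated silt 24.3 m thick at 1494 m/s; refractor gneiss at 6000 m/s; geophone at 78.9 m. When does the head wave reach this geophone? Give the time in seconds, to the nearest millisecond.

0.045 s

θ_c = arcsin(V₁/V₂) = arcsin(1494/6000) = 14.42°, cos θ_c = 0.9685.
Intercept time tᵢ = 2h cos θ_c / V₁ = 2·24.3·0.9685/1494 = 0.03151 s.
t = x/V₂ + tᵢ = 78.9/6000 + 0.03151 = 0.04466 s.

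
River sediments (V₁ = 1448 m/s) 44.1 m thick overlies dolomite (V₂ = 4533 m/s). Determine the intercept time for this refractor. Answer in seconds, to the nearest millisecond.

θ_c = arcsin(V₁/V₂) = arcsin(1448/4533) = 18.63°; cos θ_c = 0.9476.
tᵢ = 2h·cos θ_c / V₁ = 2·44.1·0.9476 / 1448 = 0.05772 s.

0.058 s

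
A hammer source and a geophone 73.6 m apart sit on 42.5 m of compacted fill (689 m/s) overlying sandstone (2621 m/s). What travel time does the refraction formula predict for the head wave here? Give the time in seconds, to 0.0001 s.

t = x/V₂ + 2h·√(V₂²−V₁²)/(V₁V₂).
√(V₂²−V₁²) = √(2621²−689²) = 2528.8 m/s; delay term = 2·42.5·2528.8/(689·2621) = 0.11903 s.
t = 73.6/2621 + 0.11903 = 0.14711 s.

0.1471 s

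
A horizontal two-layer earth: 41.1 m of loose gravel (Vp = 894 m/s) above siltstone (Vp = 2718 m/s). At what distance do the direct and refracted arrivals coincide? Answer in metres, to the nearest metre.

116 m

θ_c = arcsin(894/2718) = 19.20°, so cos θ_c = 0.9444 and tᵢ = 2h cos θ_c/V₁ = 0.0868 s.
At crossover x/V₁ = x/V₂ + tᵢ ⇒ x = tᵢ/(1/V₁ − 1/V₂) = 0.08683/(1.1186e-03 − 3.6792e-04) = 115.67 m.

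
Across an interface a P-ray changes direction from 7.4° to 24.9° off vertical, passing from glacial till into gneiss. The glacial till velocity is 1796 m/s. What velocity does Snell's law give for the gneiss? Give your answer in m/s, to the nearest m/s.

Snell's law: sin 7.4°/V₁ = sin 24.9°/V₂.
V₂ = V₁·sin 24.9°/sin 7.4° = 1796 × 3.2690 = 5871.17 m/s.

5871 m/s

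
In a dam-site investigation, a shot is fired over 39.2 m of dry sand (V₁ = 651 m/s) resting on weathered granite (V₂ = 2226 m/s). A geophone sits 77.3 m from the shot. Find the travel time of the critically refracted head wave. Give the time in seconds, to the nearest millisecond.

t = x/V₂ + 2h·√(V₂²−V₁²)/(V₁V₂).
√(V₂²−V₁²) = √(2226²−651²) = 2128.7 m/s; delay term = 2·39.2·2128.7/(651·2226) = 0.11516 s.
t = 77.3/2226 + 0.11516 = 0.14989 s.

0.150 s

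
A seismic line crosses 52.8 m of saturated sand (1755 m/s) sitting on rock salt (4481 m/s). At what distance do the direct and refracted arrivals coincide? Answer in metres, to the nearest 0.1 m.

159.7 m

θ_c = arcsin(1755/4481) = 23.06°, so cos θ_c = 0.9201 and tᵢ = 2h cos θ_c/V₁ = 0.0554 s.
At crossover x/V₁ = x/V₂ + tᵢ ⇒ x = tᵢ/(1/V₁ − 1/V₂) = 0.05536/(5.6980e-04 − 2.2316e-04) = 159.72 m.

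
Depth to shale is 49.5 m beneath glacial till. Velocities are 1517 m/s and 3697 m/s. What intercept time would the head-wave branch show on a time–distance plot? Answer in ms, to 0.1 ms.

θ_c = arcsin(V₁/V₂) = arcsin(1517/3697) = 24.23°; cos θ_c = 0.9119.
tᵢ = 2h·cos θ_c / V₁ = 2·49.5·0.9119 / 1517 = 0.05951 s.

59.5 ms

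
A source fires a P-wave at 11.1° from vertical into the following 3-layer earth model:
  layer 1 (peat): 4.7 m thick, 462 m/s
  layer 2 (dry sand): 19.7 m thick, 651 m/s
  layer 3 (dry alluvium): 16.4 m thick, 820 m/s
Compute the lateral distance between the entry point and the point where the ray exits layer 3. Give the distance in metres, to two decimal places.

12.44 m

Apply Snell's law at each interface; in layer i the horizontal offset is hᵢ·tan θᵢ.
Layer 1: θ = 11.10°; offset = 4.7·tan 11.10° = 0.9221 m.
Layer 2: sin θ = 651·sin 11.1°/462 = 0.2713, θ = 15.74°; offset = 19.7·tan 15.74° = 5.5525 m.
Layer 3: sin θ = 820·sin 11.1°/462 = 0.3417, θ = 19.98°; offset = 16.4·tan 19.98° = 5.9629 m.
Σ offsets = 12.4375 m.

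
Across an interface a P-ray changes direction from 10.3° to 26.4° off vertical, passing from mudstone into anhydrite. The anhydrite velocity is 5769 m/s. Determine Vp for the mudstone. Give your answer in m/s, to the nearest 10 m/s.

sin 10.3° = 0.1788; sin 26.4° = 0.4446.
V₁ = V₂·(sin θ₁/sin θ₂) = 5769·(0.1788/0.4446) = 2319.90 m/s.

2320 m/s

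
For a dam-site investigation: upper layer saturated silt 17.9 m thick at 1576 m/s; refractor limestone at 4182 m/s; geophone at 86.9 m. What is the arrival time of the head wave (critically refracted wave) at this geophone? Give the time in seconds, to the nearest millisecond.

0.042 s

θ_c = arcsin(V₁/V₂) = arcsin(1576/4182) = 22.14°, cos θ_c = 0.9263.
Intercept time tᵢ = 2h cos θ_c / V₁ = 2·17.9·0.9263/1576 = 0.02104 s.
t = x/V₂ + tᵢ = 86.9/4182 + 0.02104 = 0.04182 s.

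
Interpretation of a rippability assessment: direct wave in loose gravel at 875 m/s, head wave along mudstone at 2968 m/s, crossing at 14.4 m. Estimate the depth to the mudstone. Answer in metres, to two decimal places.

5.31 m

h = (x_cross/2)·√((V₂−V₁)/(V₂+V₁)).
(V₂−V₁)/(V₂+V₁) = (2968−875)/(2968+875) = 0.5446; √ = 0.7380.
h = (14.4/2)·0.7380 = 5.31 m.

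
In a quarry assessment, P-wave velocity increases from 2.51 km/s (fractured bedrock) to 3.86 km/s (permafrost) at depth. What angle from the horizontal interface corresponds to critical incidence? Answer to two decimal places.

At critical incidence the refracted ray runs along the interface (θ₂ = 90°), so sin θ_c = V₁/V₂.
θ_c = arcsin(2.51/3.86) = arcsin 0.6503 = 40.56°.
Measured from the interface: 90° − 40.56° = 49.44°.

49.44°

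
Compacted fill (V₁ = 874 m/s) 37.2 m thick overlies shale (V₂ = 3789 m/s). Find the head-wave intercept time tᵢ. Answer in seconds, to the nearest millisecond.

0.083 s

tᵢ = 2h·√(V₂²−V₁²)/(V₁V₂).
√(V₂²−V₁²) = √(3789²−874²) = 3686.8 m/s.
tᵢ = 2·37.2·3686.8/(874·3789) = 0.08283 s.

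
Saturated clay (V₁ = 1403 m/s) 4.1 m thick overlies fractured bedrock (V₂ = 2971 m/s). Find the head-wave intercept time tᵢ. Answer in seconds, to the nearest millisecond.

θ_c = arcsin(V₁/V₂) = arcsin(1403/2971) = 28.18°; cos θ_c = 0.8815.
tᵢ = 2h·cos θ_c / V₁ = 2·4.1·0.8815 / 1403 = 0.00515 s.

0.005 s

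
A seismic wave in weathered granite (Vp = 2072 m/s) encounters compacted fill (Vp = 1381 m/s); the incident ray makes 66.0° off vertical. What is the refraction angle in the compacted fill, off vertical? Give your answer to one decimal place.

37.5°

Snell's law: sin θ₂ = (V₂/V₁)·sin θ₁ = (1381/2072)·sin 66.0° = 0.6089.
θ₂ = arcsin 0.6089 = 37.51° from the normal.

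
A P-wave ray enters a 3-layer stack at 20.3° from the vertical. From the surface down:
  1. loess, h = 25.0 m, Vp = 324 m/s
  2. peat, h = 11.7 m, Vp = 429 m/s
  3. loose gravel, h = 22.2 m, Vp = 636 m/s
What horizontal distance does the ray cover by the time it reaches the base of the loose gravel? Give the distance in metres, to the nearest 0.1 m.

35.9 m

p = sin θ₁/V₁ = sin 20.3°/324 = 1.0708e-03 s/m is conserved through the stack.
Layer 1: θ = 20.30°; offset = 25.0·tan 20.30° = 9.248 m.
Layer 2: sin θ = p·429 = 0.4594 → θ = 27.35°; offset = 11.7·tan 27.35° = 6.051 m.
Layer 3: sin θ = p·636 = 0.6810 → θ = 42.92°; offset = 22.2·tan 42.92° = 20.647 m.
Σ offsets = 35.945 m.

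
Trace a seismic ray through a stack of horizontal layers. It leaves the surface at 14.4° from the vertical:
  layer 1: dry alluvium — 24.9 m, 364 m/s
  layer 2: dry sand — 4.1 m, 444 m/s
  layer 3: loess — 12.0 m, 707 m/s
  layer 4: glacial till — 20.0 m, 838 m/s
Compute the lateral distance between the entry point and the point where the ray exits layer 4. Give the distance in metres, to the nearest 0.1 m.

Apply Snell's law at each interface; in layer i the horizontal offset is hᵢ·tan θᵢ.
Layer 1: θ = 14.40°; offset = 24.9·tan 14.40° = 6.393 m.
Layer 2: sin θ = 444·sin 14.4°/364 = 0.3033, θ = 17.66°; offset = 4.1·tan 17.66° = 1.305 m.
Layer 3: sin θ = 707·sin 14.4°/364 = 0.4830, θ = 28.88°; offset = 12.0·tan 28.88° = 6.620 m.
Layer 4: sin θ = 838·sin 14.4°/364 = 0.5725, θ = 34.93°; offset = 20.0·tan 34.93° = 13.966 m.
Σ offsets = 28.285 m.

28.3 m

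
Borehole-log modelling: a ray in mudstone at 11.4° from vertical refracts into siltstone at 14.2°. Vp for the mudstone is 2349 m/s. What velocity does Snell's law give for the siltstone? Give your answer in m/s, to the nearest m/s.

2915 m/s

sin 11.4° = 0.1977; sin 14.2° = 0.2453.
V₂ = V₁·(sin θ₂/sin θ₁) = 2349·(0.2453/0.1977) = 2915.28 m/s.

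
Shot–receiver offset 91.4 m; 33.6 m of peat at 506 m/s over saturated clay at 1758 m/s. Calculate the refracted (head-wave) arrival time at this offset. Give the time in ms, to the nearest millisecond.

t = x/V₂ + 2h·√(V₂²−V₁²)/(V₁V₂).
√(V₂²−V₁²) = √(1758²−506²) = 1683.6 m/s; delay term = 2·33.6·1683.6/(506·1758) = 0.12719 s.
t = 91.4/1758 + 0.12719 = 0.17918 s.

179 ms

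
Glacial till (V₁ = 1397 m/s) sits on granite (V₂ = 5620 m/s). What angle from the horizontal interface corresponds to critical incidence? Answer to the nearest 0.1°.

Critical incidence: sin θ_c = V₁/V₂ = 1397/5620 = 0.2486.
θ_c = arcsin 0.2486 = 14.39°.
Measured from the interface: 90° − 14.39° = 75.61°.

75.6°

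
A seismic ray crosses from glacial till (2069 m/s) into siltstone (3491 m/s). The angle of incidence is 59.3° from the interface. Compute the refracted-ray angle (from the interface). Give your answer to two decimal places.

30.52°

Angle from the normal: 90° − 59.3° = 30.7°.
Snell's law: sin θ₂ = (V₂/V₁)·sin θ₁ = (3491/2069)·sin 30.7° = 0.8614.
θ₂ = arcsin 0.8614 = 59.48° from the normal.
From the interface: 90° − 59.48° = 30.52°.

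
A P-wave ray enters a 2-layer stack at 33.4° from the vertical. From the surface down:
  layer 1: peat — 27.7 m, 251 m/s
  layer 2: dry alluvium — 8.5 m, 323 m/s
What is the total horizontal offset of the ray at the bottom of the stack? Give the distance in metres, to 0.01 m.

26.80 m

Apply Snell's law at each interface; in layer i the horizontal offset is hᵢ·tan θᵢ.
Layer 1: θ = 33.40°; offset = 27.7·tan 33.40° = 18.2648 m.
Layer 2: sin θ = 323·sin 33.4°/251 = 0.7084, θ = 45.10°; offset = 8.5·tan 45.10° = 8.5309 m.
Total horizontal offset = 26.7957 m.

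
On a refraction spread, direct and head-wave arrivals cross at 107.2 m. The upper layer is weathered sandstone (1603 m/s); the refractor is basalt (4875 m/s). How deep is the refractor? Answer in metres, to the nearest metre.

38 m

x_cross = 2h·√((V₂+V₁)/(V₂−V₁)) → h = x_cross / (2·√((V₂+V₁)/(V₂−V₁))).
√((V₂+V₁)/(V₂−V₁)) = √((4875+1603)/(4875−1603)) = 1.4071.
h = 107.2 / (2·1.4071) = 38.09 m.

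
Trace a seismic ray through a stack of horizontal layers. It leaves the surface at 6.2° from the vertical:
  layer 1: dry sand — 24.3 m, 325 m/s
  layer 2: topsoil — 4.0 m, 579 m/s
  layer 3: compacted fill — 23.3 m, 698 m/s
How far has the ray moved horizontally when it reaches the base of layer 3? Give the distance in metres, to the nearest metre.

9 m

Apply Snell's law at each interface; in layer i the horizontal offset is hᵢ·tan θᵢ.
Layer 1: θ = 6.20°; offset = 24.3·tan 6.20° = 2.640 m.
Layer 2: sin θ = 579·sin 6.2°/325 = 0.1924, θ = 11.09°; offset = 4.0·tan 11.09° = 0.784 m.
Layer 3: sin θ = 698·sin 6.2°/325 = 0.2319, θ = 13.41°; offset = 23.3·tan 13.41° = 5.556 m.
Σ offsets = 8.980 m.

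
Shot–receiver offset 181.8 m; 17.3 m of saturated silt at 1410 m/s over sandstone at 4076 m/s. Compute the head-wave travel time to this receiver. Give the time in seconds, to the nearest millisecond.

0.068 s

t = x/V₂ + 2h·√(V₂²−V₁²)/(V₁V₂).
√(V₂²−V₁²) = √(4076²−1410²) = 3824.4 m/s; delay term = 2·17.3·3824.4/(1410·4076) = 0.02302 s.
t = 181.8/4076 + 0.02302 = 0.06763 s.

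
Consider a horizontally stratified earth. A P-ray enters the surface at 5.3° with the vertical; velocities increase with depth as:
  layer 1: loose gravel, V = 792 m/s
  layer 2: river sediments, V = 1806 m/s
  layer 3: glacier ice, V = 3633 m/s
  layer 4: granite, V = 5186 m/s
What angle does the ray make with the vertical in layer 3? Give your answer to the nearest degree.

25°

Ray parameter p = sin 5.3° / 792 = 1.1663e-04 s/m.
sin θ_3 = p·V_3 = 1.1663e-04 × 3633 = 0.4237.
θ_3 = 25.07° from the vertical.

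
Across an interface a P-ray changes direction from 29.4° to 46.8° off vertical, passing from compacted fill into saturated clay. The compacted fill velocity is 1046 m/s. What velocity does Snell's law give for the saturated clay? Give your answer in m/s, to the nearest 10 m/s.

1550 m/s

Snell's law: sin 29.4°/V₁ = sin 46.8°/V₂.
V₂ = V₁·sin 46.8°/sin 29.4° = 1046 × 1.4850 = 1553.26 m/s.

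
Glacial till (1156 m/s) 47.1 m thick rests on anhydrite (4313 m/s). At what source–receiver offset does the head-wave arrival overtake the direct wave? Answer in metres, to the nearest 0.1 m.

124.0 m

θ_c = arcsin(1156/4313) = 15.55°, so cos θ_c = 0.9634 and tᵢ = 2h cos θ_c/V₁ = 0.0785 s.
At crossover x/V₁ = x/V₂ + tᵢ ⇒ x = tᵢ/(1/V₁ − 1/V₂) = 0.07851/(8.6505e-04 − 2.3186e-04) = 123.98 m.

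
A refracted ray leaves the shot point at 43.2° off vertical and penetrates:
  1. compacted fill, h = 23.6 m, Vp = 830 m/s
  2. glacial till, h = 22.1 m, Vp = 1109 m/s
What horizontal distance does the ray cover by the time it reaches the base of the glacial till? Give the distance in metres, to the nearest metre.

p = sin θ₁/V₁ = sin 43.2°/830 = 8.2476e-04 s/m is conserved through the stack.
Layer 1: θ = 43.20°; offset = 23.6·tan 43.20° = 22.162 m.
Layer 2: sin θ = p·1109 = 0.9147 → θ = 66.16°; offset = 22.1·tan 66.16° = 50.005 m.
Summing the layer offsets gives 72.167 m.

72 m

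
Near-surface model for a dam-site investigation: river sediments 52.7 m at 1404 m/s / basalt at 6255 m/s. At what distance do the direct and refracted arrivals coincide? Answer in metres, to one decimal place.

θ_c = arcsin(1404/6255) = 12.97°, so cos θ_c = 0.9745 and tᵢ = 2h cos θ_c/V₁ = 0.0732 s.
At crossover x/V₁ = x/V₂ + tᵢ ⇒ x = tᵢ/(1/V₁ − 1/V₂) = 0.07316/(7.1225e-04 − 1.5987e-04) = 132.44 m.

132.4 m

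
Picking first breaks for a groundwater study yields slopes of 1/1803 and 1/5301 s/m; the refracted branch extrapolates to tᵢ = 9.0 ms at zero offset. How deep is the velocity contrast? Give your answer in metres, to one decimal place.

θ_c = arcsin(1803/5301) = 19.88°; cos θ_c = 0.9404.
tᵢ = 2h cos θ_c/V₁ ⇒ h = tᵢ·V₁/(2 cos θ_c) = 0.009·1803/(2·0.9404) = 8.63 m.

8.6 m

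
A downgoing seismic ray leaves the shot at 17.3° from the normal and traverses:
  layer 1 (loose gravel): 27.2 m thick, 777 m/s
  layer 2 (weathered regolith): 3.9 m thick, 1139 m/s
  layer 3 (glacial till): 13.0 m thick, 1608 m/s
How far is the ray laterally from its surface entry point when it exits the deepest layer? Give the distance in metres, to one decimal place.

20.5 m

Apply Snell's law at each interface; in layer i the horizontal offset is hᵢ·tan θᵢ.
Layer 1: θ = 17.30°; offset = 27.2·tan 17.30° = 8.472 m.
Layer 2: sin θ = 1139·sin 17.3°/777 = 0.4359, θ = 25.84°; offset = 3.9·tan 25.84° = 1.889 m.
Layer 3: sin θ = 1608·sin 17.3°/777 = 0.6154, θ = 37.98°; offset = 13.0·tan 37.98° = 10.150 m.
Total horizontal offset = 20.511 m.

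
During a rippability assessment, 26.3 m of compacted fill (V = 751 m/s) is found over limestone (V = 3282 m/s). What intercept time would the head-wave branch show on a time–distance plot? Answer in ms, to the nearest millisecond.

θ_c = arcsin(V₁/V₂) = arcsin(751/3282) = 13.23°; cos θ_c = 0.9735.
tᵢ = 2h·cos θ_c / V₁ = 2·26.3·0.9735 / 751 = 0.06818 s.

68 ms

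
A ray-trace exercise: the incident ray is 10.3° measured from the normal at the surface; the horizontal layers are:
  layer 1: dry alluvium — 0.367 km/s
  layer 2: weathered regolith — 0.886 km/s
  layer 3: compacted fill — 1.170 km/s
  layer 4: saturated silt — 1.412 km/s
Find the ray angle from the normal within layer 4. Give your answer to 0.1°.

43.5°

Ray parameter p = sin 10.3° / 0.367 = 4.8720e-01 s/km.
sin θ_4 = p·V_4 = 4.8720e-01 × 1.412 = 0.6879.
θ_4 = arcsin 0.6879 = 43.47°.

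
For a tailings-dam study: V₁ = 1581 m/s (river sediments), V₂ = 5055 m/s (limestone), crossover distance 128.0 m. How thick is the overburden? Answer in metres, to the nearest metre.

h = (x_cross/2)·√((V₂−V₁)/(V₂+V₁)).
(V₂−V₁)/(V₂+V₁) = (5055−1581)/(5055+1581) = 0.5235; √ = 0.7235.
h = (128.0/2)·0.7235 = 46.31 m.

46 m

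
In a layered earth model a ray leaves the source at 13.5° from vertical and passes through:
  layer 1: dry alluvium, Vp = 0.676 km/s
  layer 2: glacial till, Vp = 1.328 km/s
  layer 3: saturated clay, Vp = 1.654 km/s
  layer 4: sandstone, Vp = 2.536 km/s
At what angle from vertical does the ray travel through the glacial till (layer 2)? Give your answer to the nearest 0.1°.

27.3°

Ray parameter p = sin 13.5° / 0.676 = 3.4533e-01 s/km.
sin θ_2 = p·V_2 = 3.4533e-01 × 1.328 = 0.4586.
θ_2 = 27.30° from the vertical.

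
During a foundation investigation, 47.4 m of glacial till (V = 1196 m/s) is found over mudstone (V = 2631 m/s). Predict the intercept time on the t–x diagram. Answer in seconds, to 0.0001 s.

0.0706 s

θ_c = arcsin(V₁/V₂) = arcsin(1196/2631) = 27.04°; cos θ_c = 0.8907.
tᵢ = 2h·cos θ_c / V₁ = 2·47.4·0.8907 / 1196 = 0.07060 s.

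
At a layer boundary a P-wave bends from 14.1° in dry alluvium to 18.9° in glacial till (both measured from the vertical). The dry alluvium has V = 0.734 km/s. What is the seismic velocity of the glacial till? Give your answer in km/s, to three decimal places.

0.976 km/s

sin 14.1° = 0.2436; sin 18.9° = 0.3239.
V₂ = V₁·(sin θ₂/sin θ₁) = 0.734·(0.3239/0.2436) = 0.976 km/s.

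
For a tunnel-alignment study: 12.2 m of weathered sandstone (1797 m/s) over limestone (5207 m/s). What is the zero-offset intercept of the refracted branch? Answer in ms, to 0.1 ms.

12.7 ms

tᵢ = 2h·√(V₂²−V₁²)/(V₁V₂).
√(V₂²−V₁²) = √(5207²−1797²) = 4887.1 m/s.
tᵢ = 2·12.2·4887.1/(1797·5207) = 0.01274 s.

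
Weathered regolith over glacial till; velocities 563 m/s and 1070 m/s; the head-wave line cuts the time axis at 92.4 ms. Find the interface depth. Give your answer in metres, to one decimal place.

θ_c = arcsin(563/1070) = 31.75°; cos θ_c = 0.8504.
tᵢ = 2h cos θ_c/V₁ ⇒ h = tᵢ·V₁/(2 cos θ_c) = 0.0924·563/(2·0.8504) = 30.59 m.

30.6 m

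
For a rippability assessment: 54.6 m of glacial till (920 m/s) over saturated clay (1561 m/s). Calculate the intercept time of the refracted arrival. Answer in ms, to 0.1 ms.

θ_c = arcsin(V₁/V₂) = arcsin(920/1561) = 36.11°; cos θ_c = 0.8079.
tᵢ = 2h·cos θ_c / V₁ = 2·54.6·0.8079 / 920 = 0.09589 s.

95.9 ms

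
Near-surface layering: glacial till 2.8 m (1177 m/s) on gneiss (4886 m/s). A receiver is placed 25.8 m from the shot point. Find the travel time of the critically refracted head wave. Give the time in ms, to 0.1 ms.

9.9 ms

θ_c = arcsin(V₁/V₂) = arcsin(1177/4886) = 13.94°, cos θ_c = 0.9706.
Intercept time tᵢ = 2h cos θ_c / V₁ = 2·2.8·0.9706/1177 = 0.00462 s.
t = x/V₂ + tᵢ = 25.8/4886 + 0.00462 = 0.00990 s.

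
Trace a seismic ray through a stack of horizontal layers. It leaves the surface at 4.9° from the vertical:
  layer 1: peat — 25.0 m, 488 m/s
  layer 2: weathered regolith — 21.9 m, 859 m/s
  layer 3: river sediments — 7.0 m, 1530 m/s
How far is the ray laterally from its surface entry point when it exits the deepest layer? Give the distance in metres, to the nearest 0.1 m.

p = sin θ₁/V₁ = sin 4.9°/488 = 1.7503e-04 s/m is conserved through the stack.
Layer 1: θ = 4.90°; offset = 25.0·tan 4.90° = 2.143 m.
Layer 2: sin θ = p·859 = 0.1504 → θ = 8.65°; offset = 21.9·tan 8.65° = 3.331 m.
Layer 3: sin θ = p·1530 = 0.2678 → θ = 15.53°; offset = 7.0·tan 15.53° = 1.946 m.
Total horizontal offset = 7.420 m.

7.4 m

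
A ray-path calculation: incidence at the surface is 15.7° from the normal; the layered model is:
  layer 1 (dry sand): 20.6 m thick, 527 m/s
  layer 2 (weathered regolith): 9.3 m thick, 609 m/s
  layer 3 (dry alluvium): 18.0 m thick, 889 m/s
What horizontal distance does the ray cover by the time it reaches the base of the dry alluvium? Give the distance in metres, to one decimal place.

Ray parameter p = sin 15.7° / 527 m/s = 5.1347e-04 s/m.
Layer 1: θ = 15.70°; offset = 20.6·tan 15.70° = 5.790 m.
Layer 2: sin θ = p·609 = 0.3127 → θ = 18.22°; offset = 9.3·tan 18.22° = 3.062 m.
Layer 3: sin θ = p·889 = 0.4565 → θ = 27.16°; offset = 18.0·tan 27.16° = 9.235 m.
Total horizontal offset = 18.087 m.

18.1 m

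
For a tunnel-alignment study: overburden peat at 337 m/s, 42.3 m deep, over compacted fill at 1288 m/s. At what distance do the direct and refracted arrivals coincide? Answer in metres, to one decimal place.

110.6 m

θ_c = arcsin(337/1288) = 15.17°, so cos θ_c = 0.9652 and tᵢ = 2h cos θ_c/V₁ = 0.2423 s.
At crossover x/V₁ = x/V₂ + tᵢ ⇒ x = tᵢ/(1/V₁ − 1/V₂) = 0.24229/(2.9674e-03 − 7.7640e-04) = 110.59 m.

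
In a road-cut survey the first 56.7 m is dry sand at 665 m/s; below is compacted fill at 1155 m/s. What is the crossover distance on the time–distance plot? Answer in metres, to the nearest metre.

219 m

x_cross = 2h·√((V₂+V₁)/(V₂−V₁)).
(V₂+V₁)/(V₂−V₁) = (1155+665)/(1155−665) = 3.7143; √ = 1.9272.
x_cross = 2·56.7·1.9272 = 218.55 m.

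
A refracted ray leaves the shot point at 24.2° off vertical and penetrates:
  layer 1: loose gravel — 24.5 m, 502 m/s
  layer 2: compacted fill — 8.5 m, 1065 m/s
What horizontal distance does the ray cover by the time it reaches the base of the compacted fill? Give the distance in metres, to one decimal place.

Ray parameter p = sin 24.2° / 502 m/s = 8.1658e-04 s/m.
Layer 1: θ = 24.20°; offset = 24.5·tan 24.20° = 11.011 m.
Layer 2: sin θ = p·1065 = 0.8697 → θ = 60.42°; offset = 8.5·tan 60.42° = 14.974 m.
Total horizontal offset = 25.985 m.

26.0 m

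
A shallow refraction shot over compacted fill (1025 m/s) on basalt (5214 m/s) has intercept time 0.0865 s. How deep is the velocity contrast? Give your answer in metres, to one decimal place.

45.2 m

h = tᵢ·V₁·V₂ / (2·√(V₂²−V₁²)).
√(V₂²−V₁²) = √(5214² − 1025²) = 5112.3 m/s.
h = 0.0865 s × 1025 × 5214 / (2 × 5112.3) = 45.21 m.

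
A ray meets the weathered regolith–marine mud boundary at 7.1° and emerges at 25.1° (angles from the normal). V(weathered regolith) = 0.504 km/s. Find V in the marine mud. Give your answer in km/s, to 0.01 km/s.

Snell's law: sin 7.1°/V₁ = sin 25.1°/V₂.
V₂ = V₁·sin 25.1°/sin 7.1° = 0.504 × 3.4320 = 1.73 km/s.

1.73 km/s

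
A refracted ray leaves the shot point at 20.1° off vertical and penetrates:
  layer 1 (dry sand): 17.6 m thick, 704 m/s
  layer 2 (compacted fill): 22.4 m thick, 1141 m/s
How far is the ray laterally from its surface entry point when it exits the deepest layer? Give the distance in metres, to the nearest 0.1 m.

Apply Snell's law at each interface; in layer i the horizontal offset is hᵢ·tan θᵢ.
Layer 1: θ = 20.10°; offset = 17.6·tan 20.10° = 6.441 m.
Layer 2: sin θ = 1141·sin 20.1°/704 = 0.5570, θ = 33.85°; offset = 22.4·tan 33.85° = 15.022 m.
Total horizontal offset = 21.463 m.

21.5 m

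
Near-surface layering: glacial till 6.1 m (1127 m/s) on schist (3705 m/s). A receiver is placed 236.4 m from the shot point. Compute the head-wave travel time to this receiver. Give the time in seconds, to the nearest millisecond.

θ_c = arcsin(V₁/V₂) = arcsin(1127/3705) = 17.71°, cos θ_c = 0.9526.
Intercept time tᵢ = 2h cos θ_c / V₁ = 2·6.1·0.9526/1127 = 0.01031 s.
t = x/V₂ + tᵢ = 236.4/3705 + 0.01031 = 0.07412 s.

0.074 s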